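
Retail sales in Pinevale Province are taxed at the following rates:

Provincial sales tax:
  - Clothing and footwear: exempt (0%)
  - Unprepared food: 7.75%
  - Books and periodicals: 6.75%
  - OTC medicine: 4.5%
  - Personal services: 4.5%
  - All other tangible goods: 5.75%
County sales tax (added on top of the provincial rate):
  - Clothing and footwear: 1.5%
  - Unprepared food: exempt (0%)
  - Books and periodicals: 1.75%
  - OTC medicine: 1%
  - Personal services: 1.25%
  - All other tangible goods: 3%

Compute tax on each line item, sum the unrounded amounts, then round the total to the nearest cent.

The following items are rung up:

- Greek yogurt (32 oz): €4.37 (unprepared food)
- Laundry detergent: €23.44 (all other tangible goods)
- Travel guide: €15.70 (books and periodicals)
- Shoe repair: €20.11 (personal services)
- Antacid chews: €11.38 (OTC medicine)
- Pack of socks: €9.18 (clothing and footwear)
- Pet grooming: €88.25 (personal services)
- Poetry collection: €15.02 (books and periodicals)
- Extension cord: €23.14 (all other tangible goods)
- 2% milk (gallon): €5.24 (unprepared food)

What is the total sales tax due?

Greek yogurt (32 oz) €4.37: unprepared food → 7.75% + 0% county = 7.75% → €0.338675
Laundry detergent €23.44: all other tangible goods → 5.75% + 3% county = 8.75% → €2.051
Travel guide €15.70: books and periodicals → 6.75% + 1.75% county = 8.5% → €1.3345
Shoe repair €20.11: personal services → 4.5% + 1.25% county = 5.75% → €1.156325
Antacid chews €11.38: OTC medicine → 4.5% + 1% county = 5.5% → €0.6259
Pack of socks €9.18: clothing and footwear → 0% + 1.5% county = 1.5% → €0.1377
Pet grooming €88.25: personal services → 4.5% + 1.25% county = 5.75% → €5.074375
Poetry collection €15.02: books and periodicals → 6.75% + 1.75% county = 8.5% → €1.2767
Extension cord €23.14: all other tangible goods → 5.75% + 3% county = 8.75% → €2.02475
2% milk (gallon) €5.24: unprepared food → 7.75% + 0% county = 7.75% → €0.4061
Unrounded tax sum = €14.426025 → €14.43

€14.43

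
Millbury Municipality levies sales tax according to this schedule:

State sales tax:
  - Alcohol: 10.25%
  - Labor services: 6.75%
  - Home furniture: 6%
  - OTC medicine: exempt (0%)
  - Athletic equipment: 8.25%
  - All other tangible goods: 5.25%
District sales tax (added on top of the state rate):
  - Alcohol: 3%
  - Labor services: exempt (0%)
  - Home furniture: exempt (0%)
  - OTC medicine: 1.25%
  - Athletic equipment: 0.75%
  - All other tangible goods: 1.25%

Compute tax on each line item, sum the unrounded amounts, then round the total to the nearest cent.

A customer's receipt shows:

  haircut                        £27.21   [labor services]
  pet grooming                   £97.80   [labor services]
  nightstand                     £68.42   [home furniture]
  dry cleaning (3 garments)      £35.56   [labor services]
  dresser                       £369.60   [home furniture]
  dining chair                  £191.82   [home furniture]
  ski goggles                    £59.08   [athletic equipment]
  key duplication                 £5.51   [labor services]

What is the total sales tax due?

Haircut £27.21: labor services → 6.75% + 0% district = 6.75% → £1.836675
Pet grooming £97.80: labor services → 6.75% + 0% district = 6.75% → £6.6015
Nightstand £68.42: home furniture → 6% + 0% district = 6% → £4.1052
Dry cleaning (3 garments) £35.56: labor services → 6.75% + 0% district = 6.75% → £2.4003
Dresser £369.60: home furniture → 6% + 0% district = 6% → £22.176
Dining chair £191.82: home furniture → 6% + 0% district = 6% → £11.5092
Ski goggles £59.08: athletic equipment → 8.25% + 0.75% district = 9% → £5.3172
Key duplication £5.51: labor services → 6.75% + 0% district = 6.75% → £0.371925
Unrounded tax sum = £54.318 → £54.32

£54.32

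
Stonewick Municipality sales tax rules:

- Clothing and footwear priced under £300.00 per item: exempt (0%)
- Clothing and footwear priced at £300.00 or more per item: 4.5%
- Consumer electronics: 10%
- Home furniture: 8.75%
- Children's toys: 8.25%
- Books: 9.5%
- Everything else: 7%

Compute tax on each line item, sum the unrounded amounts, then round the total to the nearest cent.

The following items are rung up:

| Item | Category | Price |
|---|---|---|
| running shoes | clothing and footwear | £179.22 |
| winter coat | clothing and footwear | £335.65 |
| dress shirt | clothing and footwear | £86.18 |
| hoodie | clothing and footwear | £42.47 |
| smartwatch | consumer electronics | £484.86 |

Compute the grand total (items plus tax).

Running shoes £179.22: clothing and footwear, under £300.00 → 0% → £0.00
Winter coat £335.65: clothing and footwear, £300.00 or more → 4.5% → £15.10425
Dress shirt £86.18: clothing and footwear, under £300.00 → 0% → £0.00
Hoodie £42.47: clothing and footwear, under £300.00 → 0% → £0.00
Smartwatch £484.86: consumer electronics → 10% → £48.486
Subtotal = £1128.38; unrounded tax = £63.59025 → £63.59; total due = £1191.97

£1191.97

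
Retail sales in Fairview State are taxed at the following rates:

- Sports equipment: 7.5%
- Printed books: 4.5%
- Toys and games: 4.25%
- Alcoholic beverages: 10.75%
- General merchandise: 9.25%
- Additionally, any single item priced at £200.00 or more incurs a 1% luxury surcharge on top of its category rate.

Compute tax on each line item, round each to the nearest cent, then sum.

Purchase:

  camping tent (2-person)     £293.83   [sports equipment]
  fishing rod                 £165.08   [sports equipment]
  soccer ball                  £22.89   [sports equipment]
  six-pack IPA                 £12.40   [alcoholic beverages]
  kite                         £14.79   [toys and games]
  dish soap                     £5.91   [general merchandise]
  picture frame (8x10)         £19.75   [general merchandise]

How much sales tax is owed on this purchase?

£43.42

Camping tent (2-person) £293.83: sports equipment → 7.5% + 1% surcharge = 8.5% → £24.98
Fishing rod £165.08: sports equipment → 7.5% → £12.38
Soccer ball £22.89: sports equipment → 7.5% → £1.72
Six-pack IPA £12.40: alcoholic beverages → 10.75% → £1.33
Kite £14.79: toys and games → 4.25% → £0.63
Dish soap £5.91: general merchandise → 9.25% → £0.55
Picture frame (8x10) £19.75: general merchandise → 9.25% → £1.83
Total tax = £24.98 + £12.38 + £1.72 + £1.33 + £0.63 + £0.55 + £1.83 = £43.42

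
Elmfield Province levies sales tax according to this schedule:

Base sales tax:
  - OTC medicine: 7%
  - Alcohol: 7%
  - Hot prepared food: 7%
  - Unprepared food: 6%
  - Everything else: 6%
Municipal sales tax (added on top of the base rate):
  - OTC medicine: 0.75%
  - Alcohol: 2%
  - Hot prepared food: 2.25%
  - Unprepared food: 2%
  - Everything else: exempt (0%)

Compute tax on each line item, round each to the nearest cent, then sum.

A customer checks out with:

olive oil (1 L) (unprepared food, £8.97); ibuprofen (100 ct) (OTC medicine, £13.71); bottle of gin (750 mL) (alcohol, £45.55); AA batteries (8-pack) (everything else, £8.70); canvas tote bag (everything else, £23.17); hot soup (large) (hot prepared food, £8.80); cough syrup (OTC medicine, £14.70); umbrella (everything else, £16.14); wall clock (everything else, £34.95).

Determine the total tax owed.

£12.81

Olive oil (1 L) £8.97: unprepared food → 6% + 2% municipal = 8% → £0.72
Ibuprofen (100 ct) £13.71: OTC medicine → 7% + 0.75% municipal = 7.75% → £1.06
Bottle of gin (750 mL) £45.55: alcohol → 7% + 2% municipal = 9% → £4.10
AA batteries (8-pack) £8.70: everything else → 6% + 0% municipal = 6% → £0.52
Canvas tote bag £23.17: everything else → 6% + 0% municipal = 6% → £1.39
Hot soup (large) £8.80: hot prepared food → 7% + 2.25% municipal = 9.25% → £0.81
Cough syrup £14.70: OTC medicine → 7% + 0.75% municipal = 7.75% → £1.14
Umbrella £16.14: everything else → 6% + 0% municipal = 6% → £0.97
Wall clock £34.95: everything else → 6% + 0% municipal = 6% → £2.10
Total tax = £0.72 + £1.06 + £4.10 + £0.52 + £1.39 + £0.81 + £1.14 + £0.97 + £2.10 = £12.81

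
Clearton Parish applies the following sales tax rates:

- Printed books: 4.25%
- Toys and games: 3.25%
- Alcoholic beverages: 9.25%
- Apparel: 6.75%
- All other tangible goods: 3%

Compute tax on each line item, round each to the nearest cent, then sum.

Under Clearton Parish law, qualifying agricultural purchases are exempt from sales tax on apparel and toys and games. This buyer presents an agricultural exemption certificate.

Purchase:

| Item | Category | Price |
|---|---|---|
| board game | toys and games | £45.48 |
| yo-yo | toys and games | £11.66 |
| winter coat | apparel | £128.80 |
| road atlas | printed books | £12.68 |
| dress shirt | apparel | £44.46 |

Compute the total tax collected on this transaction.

£0.54

Board game £45.48: toys and games, buyer-exempt → 0% → £0.00
Yo-yo £11.66: toys and games, buyer-exempt → 0% → £0.00
Winter coat £128.80: apparel, buyer-exempt → 0% → £0.00
Road atlas £12.68: printed books → 4.25% → £0.54
Dress shirt £44.46: apparel, buyer-exempt → 0% → £0.00
Total tax = £0.54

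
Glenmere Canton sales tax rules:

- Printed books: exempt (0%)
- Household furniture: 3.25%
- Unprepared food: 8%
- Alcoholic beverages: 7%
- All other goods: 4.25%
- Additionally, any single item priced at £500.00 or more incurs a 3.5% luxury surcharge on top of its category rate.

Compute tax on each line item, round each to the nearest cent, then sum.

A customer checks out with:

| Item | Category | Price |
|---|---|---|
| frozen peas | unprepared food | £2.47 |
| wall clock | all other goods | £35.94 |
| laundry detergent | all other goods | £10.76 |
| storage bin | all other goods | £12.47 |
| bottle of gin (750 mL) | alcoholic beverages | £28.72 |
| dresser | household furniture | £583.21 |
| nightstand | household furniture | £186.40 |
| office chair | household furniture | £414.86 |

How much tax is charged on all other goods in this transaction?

Wall clock £35.94: all other goods → 4.25% → £1.53
Laundry detergent £10.76: all other goods → 4.25% → £0.46
Storage bin £12.47: all other goods → 4.25% → £0.53
Tax on all other goods = £1.53 + £0.46 + £0.53 = £2.52

£2.52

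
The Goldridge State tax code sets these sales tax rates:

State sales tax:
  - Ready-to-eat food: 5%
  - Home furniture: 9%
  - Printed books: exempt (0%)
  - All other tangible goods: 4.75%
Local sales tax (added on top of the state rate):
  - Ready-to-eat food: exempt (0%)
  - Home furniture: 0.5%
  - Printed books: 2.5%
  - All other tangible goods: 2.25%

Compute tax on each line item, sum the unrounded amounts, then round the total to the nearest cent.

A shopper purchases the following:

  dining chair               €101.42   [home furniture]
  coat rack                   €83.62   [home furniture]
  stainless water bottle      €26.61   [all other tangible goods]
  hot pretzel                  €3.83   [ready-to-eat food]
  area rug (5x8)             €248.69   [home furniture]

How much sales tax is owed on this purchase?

Dining chair €101.42: home furniture → 9% + 0.5% local = 9.5% → €9.6349
Coat rack €83.62: home furniture → 9% + 0.5% local = 9.5% → €7.9439
Stainless water bottle €26.61: all other tangible goods → 4.75% + 2.25% local = 7% → €1.8627
Hot pretzel €3.83: ready-to-eat food → 5% + 0% local = 5% → €0.1915
Area rug (5x8) €248.69: home furniture → 9% + 0.5% local = 9.5% → €23.62555
Unrounded tax sum = €43.25855 → €43.26

€43.26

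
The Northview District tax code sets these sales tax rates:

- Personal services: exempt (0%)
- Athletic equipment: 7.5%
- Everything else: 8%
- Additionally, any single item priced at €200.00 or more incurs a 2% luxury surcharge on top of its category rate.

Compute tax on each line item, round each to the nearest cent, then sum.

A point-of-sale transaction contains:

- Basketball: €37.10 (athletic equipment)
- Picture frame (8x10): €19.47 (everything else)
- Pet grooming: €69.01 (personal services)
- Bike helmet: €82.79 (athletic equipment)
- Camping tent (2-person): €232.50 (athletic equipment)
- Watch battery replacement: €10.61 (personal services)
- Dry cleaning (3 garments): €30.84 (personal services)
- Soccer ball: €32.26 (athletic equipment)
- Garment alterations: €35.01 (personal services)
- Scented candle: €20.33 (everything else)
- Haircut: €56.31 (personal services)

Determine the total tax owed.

Basketball €37.10: athletic equipment → 7.5% → €2.78
Picture frame (8x10) €19.47: everything else → 8% → €1.56
Pet grooming €69.01: personal services → 0% → €0.00
Bike helmet €82.79: athletic equipment → 7.5% → €6.21
Camping tent (2-person) €232.50: athletic equipment → 7.5% + 2% surcharge = 9.5% → €22.09
Watch battery replacement €10.61: personal services → 0% → €0.00
Dry cleaning (3 garments) €30.84: personal services → 0% → €0.00
Soccer ball €32.26: athletic equipment → 7.5% → €2.42
Garment alterations €35.01: personal services → 0% → €0.00
Scented candle €20.33: everything else → 8% → €1.63
Haircut €56.31: personal services → 0% → €0.00
Total tax = €2.78 + €1.56 + €6.21 + €22.09 + €2.42 + €1.63 = €36.69

€36.69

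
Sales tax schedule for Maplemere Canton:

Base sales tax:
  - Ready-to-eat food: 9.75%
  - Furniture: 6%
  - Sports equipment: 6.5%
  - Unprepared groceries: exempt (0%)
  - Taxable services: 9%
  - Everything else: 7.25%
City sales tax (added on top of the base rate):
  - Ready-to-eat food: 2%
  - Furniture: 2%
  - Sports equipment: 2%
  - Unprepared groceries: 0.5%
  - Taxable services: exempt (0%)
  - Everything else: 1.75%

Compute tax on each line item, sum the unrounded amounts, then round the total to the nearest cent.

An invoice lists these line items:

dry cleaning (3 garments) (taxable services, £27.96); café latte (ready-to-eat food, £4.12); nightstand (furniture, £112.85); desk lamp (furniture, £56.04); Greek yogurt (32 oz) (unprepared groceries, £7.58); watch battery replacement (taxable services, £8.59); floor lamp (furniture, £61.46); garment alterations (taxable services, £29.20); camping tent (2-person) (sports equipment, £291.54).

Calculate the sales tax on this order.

Dry cleaning (3 garments) £27.96: taxable services → 9% + 0% city = 9% → £2.5164
Café latte £4.12: ready-to-eat food → 9.75% + 2% city = 11.75% → £0.4841
Nightstand £112.85: furniture → 6% + 2% city = 8% → £9.028
Desk lamp £56.04: furniture → 6% + 2% city = 8% → £4.4832
Greek yogurt (32 oz) £7.58: unprepared groceries → 0% + 0.5% city = 0.5% → £0.0379
Watch battery replacement £8.59: taxable services → 9% + 0% city = 9% → £0.7731
Floor lamp £61.46: furniture → 6% + 2% city = 8% → £4.9168
Garment alterations £29.20: taxable services → 9% + 0% city = 9% → £2.628
Camping tent (2-person) £291.54: sports equipment → 6.5% + 2% city = 8.5% → £24.7809
Unrounded tax sum = £49.6484 → £49.65

£49.65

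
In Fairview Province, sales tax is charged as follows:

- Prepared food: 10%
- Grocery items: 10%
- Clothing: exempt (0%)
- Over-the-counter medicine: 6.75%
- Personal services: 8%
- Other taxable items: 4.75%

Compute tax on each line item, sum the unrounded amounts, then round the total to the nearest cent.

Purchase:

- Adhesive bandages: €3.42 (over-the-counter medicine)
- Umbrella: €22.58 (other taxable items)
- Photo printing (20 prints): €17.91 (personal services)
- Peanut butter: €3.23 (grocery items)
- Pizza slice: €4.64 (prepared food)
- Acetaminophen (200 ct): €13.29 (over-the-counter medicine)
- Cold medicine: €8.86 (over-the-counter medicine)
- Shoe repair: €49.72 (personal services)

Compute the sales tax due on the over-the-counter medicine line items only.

€1.73

Adhesive bandages €3.42: over-the-counter medicine → 6.75% → €0.23085
Acetaminophen (200 ct) €13.29: over-the-counter medicine → 6.75% → €0.897075
Cold medicine €8.86: over-the-counter medicine → 6.75% → €0.59805
Tax on over-the-counter medicine: unrounded sum = €1.725975 → €1.73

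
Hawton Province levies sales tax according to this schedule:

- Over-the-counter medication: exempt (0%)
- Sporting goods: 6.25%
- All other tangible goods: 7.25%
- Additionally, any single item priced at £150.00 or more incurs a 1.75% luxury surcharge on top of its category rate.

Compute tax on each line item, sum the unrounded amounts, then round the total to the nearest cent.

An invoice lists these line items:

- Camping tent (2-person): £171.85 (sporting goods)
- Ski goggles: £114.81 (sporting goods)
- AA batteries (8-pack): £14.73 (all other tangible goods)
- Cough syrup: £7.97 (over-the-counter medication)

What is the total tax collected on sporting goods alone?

Camping tent (2-person) £171.85: sporting goods → 6.25% + 1.75% surcharge = 8% → £13.748
Ski goggles £114.81: sporting goods → 6.25% → £7.175625
Tax on sporting goods: unrounded sum = £20.923625 → £20.92

£20.92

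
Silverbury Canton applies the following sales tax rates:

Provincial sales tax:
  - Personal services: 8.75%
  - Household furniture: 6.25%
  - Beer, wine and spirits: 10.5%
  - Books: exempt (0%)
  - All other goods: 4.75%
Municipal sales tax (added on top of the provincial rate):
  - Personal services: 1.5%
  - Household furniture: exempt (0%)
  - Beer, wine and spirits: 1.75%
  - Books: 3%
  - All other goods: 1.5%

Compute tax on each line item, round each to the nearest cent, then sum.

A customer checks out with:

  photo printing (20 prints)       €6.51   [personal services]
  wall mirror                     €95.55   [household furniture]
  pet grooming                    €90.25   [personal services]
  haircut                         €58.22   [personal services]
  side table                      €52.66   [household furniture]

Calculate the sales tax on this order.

Photo printing (20 prints) €6.51: personal services → 8.75% + 1.5% municipal = 10.25% → €0.67
Wall mirror €95.55: household furniture → 6.25% + 0% municipal = 6.25% → €5.97
Pet grooming €90.25: personal services → 8.75% + 1.5% municipal = 10.25% → €9.25
Haircut €58.22: personal services → 8.75% + 1.5% municipal = 10.25% → €5.97
Side table €52.66: household furniture → 6.25% + 0% municipal = 6.25% → €3.29
Total tax = €0.67 + €5.97 + €9.25 + €5.97 + €3.29 = €25.15

€25.15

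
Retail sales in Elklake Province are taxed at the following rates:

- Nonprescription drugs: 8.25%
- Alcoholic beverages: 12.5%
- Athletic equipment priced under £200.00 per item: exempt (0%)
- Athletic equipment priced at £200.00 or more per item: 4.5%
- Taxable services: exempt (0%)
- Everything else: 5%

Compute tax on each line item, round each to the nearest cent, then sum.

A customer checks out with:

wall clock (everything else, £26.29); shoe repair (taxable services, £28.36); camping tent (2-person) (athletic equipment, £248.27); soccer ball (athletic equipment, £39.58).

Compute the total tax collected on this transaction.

Wall clock £26.29: everything else → 5% → £1.31
Shoe repair £28.36: taxable services → 0% → £0.00
Camping tent (2-person) £248.27: athletic equipment, £200.00 or more → 4.5% → £11.17
Soccer ball £39.58: athletic equipment, under £200.00 → 0% → £0.00
Total tax = £1.31 + £11.17 = £12.48

£12.48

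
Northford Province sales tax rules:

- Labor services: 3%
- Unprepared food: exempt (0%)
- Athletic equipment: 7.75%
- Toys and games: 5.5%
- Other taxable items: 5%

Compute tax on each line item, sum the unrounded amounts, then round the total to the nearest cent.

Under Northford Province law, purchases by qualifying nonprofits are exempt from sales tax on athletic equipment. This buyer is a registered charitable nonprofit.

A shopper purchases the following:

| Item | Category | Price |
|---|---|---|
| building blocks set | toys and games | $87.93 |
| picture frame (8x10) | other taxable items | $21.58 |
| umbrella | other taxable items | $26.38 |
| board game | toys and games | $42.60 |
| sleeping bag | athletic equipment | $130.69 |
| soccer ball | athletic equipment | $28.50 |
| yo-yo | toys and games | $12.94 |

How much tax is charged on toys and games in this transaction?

Building blocks set $87.93: toys and games → 5.5% → $4.83615
Board game $42.60: toys and games → 5.5% → $2.343
Yo-yo $12.94: toys and games → 5.5% → $0.7117
Tax on toys and games: unrounded sum = $7.89085 → $7.89

$7.89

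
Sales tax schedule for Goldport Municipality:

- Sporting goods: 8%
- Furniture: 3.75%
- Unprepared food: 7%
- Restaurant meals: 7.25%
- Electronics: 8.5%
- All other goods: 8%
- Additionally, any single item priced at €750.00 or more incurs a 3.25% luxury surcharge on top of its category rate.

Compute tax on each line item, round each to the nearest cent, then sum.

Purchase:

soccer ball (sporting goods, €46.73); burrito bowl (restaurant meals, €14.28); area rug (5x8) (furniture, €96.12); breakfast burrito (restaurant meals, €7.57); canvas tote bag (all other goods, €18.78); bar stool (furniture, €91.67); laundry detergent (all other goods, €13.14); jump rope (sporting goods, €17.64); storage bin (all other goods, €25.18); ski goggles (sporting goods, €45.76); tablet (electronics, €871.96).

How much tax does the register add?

€124.46

Soccer ball €46.73: sporting goods → 8% → €3.74
Burrito bowl €14.28: restaurant meals → 7.25% → €1.04
Area rug (5x8) €96.12: furniture → 3.75% → €3.60
Breakfast burrito €7.57: restaurant meals → 7.25% → €0.55
Canvas tote bag €18.78: all other goods → 8% → €1.50
Bar stool €91.67: furniture → 3.75% → €3.44
Laundry detergent €13.14: all other goods → 8% → €1.05
Jump rope €17.64: sporting goods → 8% → €1.41
Storage bin €25.18: all other goods → 8% → €2.01
Ski goggles €45.76: sporting goods → 8% → €3.66
Tablet €871.96: electronics → 8.5% + 3.25% surcharge = 11.75% → €102.46
Total tax = €3.74 + €1.04 + €3.60 + €0.55 + €1.50 + €3.44 + €1.05 + €1.41 + €2.01 + €3.66 + €102.46 = €124.46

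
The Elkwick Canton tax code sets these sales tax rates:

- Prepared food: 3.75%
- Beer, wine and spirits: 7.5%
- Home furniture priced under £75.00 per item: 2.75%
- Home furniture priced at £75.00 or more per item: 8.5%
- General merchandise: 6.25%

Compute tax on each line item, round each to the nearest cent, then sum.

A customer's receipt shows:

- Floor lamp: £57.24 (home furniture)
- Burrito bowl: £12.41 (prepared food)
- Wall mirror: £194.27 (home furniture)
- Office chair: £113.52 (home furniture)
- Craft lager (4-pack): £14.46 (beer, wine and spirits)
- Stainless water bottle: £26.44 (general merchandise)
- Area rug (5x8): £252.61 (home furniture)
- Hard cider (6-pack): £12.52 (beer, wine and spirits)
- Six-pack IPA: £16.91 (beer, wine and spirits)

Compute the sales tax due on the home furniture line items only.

£49.20

Floor lamp £57.24: home furniture, under £75.00 → 2.75% → £1.57
Wall mirror £194.27: home furniture, £75.00 or more → 8.5% → £16.51
Office chair £113.52: home furniture, £75.00 or more → 8.5% → £9.65
Area rug (5x8) £252.61: home furniture, £75.00 or more → 8.5% → £21.47
Tax on home furniture = £1.57 + £16.51 + £9.65 + £21.47 = £49.20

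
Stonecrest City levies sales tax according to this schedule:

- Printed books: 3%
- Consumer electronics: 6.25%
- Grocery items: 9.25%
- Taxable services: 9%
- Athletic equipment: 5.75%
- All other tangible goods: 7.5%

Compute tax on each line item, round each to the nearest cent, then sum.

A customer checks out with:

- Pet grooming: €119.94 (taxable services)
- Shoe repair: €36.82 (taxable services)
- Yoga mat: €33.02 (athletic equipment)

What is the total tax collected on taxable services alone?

Pet grooming €119.94: taxable services → 9% → €10.79
Shoe repair €36.82: taxable services → 9% → €3.31
Tax on taxable services = €10.79 + €3.31 = €14.10

€14.10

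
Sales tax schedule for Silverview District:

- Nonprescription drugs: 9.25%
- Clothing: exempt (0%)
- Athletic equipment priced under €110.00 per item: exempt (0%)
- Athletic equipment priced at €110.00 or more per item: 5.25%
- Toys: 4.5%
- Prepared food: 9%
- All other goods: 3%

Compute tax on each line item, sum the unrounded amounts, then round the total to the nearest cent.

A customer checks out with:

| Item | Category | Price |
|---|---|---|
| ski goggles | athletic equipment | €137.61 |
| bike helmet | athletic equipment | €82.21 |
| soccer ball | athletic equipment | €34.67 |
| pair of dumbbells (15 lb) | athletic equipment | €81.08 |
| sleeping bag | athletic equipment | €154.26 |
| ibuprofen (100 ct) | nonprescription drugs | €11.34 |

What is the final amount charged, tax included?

Ski goggles €137.61: athletic equipment, €110.00 or more → 5.25% → €7.224525
Bike helmet €82.21: athletic equipment, under €110.00 → 0% → €0.00
Soccer ball €34.67: athletic equipment, under €110.00 → 0% → €0.00
Pair of dumbbells (15 lb) €81.08: athletic equipment, under €110.00 → 0% → €0.00
Sleeping bag €154.26: athletic equipment, €110.00 or more → 5.25% → €8.09865
Ibuprofen (100 ct) €11.34: nonprescription drugs → 9.25% → €1.04895
Subtotal = €501.17; unrounded tax = €16.372125 → €16.37; total due = €517.54

€517.54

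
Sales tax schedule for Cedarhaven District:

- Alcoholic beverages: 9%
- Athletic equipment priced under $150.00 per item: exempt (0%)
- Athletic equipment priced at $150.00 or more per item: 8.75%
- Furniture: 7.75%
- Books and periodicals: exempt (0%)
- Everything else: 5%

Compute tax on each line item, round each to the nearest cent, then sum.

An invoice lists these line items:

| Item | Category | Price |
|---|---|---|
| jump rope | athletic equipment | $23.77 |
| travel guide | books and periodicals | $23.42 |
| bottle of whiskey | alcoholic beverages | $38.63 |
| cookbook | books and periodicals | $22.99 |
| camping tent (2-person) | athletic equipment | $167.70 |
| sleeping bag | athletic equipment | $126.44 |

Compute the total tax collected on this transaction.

Jump rope $23.77: athletic equipment, under $150.00 → 0% → $0.00
Travel guide $23.42: books and periodicals → 0% → $0.00
Bottle of whiskey $38.63: alcoholic beverages → 9% → $3.48
Cookbook $22.99: books and periodicals → 0% → $0.00
Camping tent (2-person) $167.70: athletic equipment, $150.00 or more → 8.75% → $14.67
Sleeping bag $126.44: athletic equipment, under $150.00 → 0% → $0.00
Total tax = $3.48 + $14.67 = $18.15

$18.15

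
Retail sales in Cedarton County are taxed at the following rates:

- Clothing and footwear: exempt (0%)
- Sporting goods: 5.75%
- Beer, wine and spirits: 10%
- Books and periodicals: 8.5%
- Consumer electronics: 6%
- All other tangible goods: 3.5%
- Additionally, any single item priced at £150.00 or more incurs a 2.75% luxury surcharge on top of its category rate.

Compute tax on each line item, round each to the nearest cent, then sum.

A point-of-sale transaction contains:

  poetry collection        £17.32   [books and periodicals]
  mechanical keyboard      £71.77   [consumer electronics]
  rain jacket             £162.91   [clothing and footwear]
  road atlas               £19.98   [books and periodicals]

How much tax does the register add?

£11.96

Poetry collection £17.32: books and periodicals → 8.5% → £1.47
Mechanical keyboard £71.77: consumer electronics → 6% → £4.31
Rain jacket £162.91: clothing and footwear → 0% + 2.75% surcharge = 2.75% → £4.48
Road atlas £19.98: books and periodicals → 8.5% → £1.70
Total tax = £1.47 + £4.31 + £4.48 + £1.70 = £11.96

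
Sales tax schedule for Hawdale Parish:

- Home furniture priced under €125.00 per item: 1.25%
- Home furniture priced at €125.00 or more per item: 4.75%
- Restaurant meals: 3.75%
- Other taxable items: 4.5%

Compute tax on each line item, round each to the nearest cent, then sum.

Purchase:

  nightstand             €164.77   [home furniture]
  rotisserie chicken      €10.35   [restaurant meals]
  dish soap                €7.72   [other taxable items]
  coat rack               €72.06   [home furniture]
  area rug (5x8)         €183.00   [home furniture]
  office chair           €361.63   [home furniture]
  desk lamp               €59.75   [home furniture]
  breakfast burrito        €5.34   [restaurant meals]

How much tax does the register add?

€36.29

Nightstand €164.77: home furniture, €125.00 or more → 4.75% → €7.83
Rotisserie chicken €10.35: restaurant meals → 3.75% → €0.39
Dish soap €7.72: other taxable items → 4.5% → €0.35
Coat rack €72.06: home furniture, under €125.00 → 1.25% → €0.90
Area rug (5x8) €183.00: home furniture, €125.00 or more → 4.75% → €8.69
Office chair €361.63: home furniture, €125.00 or more → 4.75% → €17.18
Desk lamp €59.75: home furniture, under €125.00 → 1.25% → €0.75
Breakfast burrito €5.34: restaurant meals → 3.75% → €0.20
Total tax = €7.83 + €0.39 + €0.35 + €0.90 + €8.69 + €17.18 + €0.75 + €0.20 = €36.29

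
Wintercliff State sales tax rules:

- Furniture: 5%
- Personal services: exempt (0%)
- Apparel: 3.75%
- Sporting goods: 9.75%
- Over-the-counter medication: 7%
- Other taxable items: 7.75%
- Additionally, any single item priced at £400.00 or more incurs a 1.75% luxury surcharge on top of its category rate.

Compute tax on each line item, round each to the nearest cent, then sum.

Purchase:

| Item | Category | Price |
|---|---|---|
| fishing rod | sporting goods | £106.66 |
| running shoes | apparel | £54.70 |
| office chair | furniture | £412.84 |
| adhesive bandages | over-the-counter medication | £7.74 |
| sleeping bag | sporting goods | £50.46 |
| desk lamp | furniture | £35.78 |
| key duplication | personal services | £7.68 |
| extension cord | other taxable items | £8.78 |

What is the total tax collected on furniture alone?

Office chair £412.84: furniture → 5% + 1.75% surcharge = 6.75% → £27.87
Desk lamp £35.78: furniture → 5% → £1.79
Tax on furniture = £27.87 + £1.79 = £29.66

£29.66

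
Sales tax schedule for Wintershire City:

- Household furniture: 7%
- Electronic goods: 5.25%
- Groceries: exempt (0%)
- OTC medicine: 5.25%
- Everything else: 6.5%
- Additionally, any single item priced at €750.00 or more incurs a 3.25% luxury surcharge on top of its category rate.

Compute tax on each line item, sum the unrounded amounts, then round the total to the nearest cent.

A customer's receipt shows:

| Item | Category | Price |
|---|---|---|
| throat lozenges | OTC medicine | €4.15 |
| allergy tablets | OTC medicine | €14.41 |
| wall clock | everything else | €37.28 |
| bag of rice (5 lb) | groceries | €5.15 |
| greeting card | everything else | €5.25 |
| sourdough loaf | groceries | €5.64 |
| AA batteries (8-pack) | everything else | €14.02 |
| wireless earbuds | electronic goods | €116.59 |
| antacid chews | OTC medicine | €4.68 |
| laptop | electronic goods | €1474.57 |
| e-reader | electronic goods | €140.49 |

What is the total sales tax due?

Throat lozenges €4.15: OTC medicine → 5.25% → €0.217875
Allergy tablets €14.41: OTC medicine → 5.25% → €0.756525
Wall clock €37.28: everything else → 6.5% → €2.4232
Bag of rice (5 lb) €5.15: groceries → 0% → €0.00
Greeting card €5.25: everything else → 6.5% → €0.34125
Sourdough loaf €5.64: groceries → 0% → €0.00
AA batteries (8-pack) €14.02: everything else → 6.5% → €0.9113
Wireless earbuds €116.59: electronic goods → 5.25% → €6.120975
Antacid chews €4.68: OTC medicine → 5.25% → €0.2457
Laptop €1474.57: electronic goods → 5.25% + 3.25% surcharge = 8.5% → €125.33845
E-reader €140.49: electronic goods → 5.25% → €7.375725
Unrounded tax sum = €143.731 → €143.73

€143.73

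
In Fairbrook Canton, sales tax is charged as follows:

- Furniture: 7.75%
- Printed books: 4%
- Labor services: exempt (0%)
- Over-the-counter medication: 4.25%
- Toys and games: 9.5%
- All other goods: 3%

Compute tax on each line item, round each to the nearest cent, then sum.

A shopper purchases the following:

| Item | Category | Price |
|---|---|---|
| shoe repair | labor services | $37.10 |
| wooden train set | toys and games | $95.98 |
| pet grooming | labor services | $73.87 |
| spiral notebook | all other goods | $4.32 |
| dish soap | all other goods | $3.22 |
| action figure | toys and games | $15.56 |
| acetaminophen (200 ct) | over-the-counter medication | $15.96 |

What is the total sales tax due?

Shoe repair $37.10: labor services → 0% → $0.00
Wooden train set $95.98: toys and games → 9.5% → $9.12
Pet grooming $73.87: labor services → 0% → $0.00
Spiral notebook $4.32: all other goods → 3% → $0.13
Dish soap $3.22: all other goods → 3% → $0.10
Action figure $15.56: toys and games → 9.5% → $1.48
Acetaminophen (200 ct) $15.96: over-the-counter medication → 4.25% → $0.68
Total tax = $9.12 + $0.13 + $0.10 + $1.48 + $0.68 = $11.51

$11.51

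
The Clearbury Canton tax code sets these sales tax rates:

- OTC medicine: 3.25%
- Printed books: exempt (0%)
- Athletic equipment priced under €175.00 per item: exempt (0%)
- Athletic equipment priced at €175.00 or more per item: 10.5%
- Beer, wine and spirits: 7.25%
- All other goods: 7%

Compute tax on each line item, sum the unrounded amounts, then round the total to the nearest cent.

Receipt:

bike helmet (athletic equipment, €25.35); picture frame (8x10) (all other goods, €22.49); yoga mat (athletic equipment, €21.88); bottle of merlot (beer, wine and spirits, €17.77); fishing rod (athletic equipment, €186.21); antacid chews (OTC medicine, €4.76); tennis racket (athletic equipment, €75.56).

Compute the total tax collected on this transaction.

€22.57

Bike helmet €25.35: athletic equipment, under €175.00 → 0% → €0.00
Picture frame (8x10) €22.49: all other goods → 7% → €1.5743
Yoga mat €21.88: athletic equipment, under €175.00 → 0% → €0.00
Bottle of merlot €17.77: beer, wine and spirits → 7.25% → €1.288325
Fishing rod €186.21: athletic equipment, €175.00 or more → 10.5% → €19.55205
Antacid chews €4.76: OTC medicine → 3.25% → €0.1547
Tennis racket €75.56: athletic equipment, under €175.00 → 0% → €0.00
Unrounded tax sum = €22.569375 → €22.57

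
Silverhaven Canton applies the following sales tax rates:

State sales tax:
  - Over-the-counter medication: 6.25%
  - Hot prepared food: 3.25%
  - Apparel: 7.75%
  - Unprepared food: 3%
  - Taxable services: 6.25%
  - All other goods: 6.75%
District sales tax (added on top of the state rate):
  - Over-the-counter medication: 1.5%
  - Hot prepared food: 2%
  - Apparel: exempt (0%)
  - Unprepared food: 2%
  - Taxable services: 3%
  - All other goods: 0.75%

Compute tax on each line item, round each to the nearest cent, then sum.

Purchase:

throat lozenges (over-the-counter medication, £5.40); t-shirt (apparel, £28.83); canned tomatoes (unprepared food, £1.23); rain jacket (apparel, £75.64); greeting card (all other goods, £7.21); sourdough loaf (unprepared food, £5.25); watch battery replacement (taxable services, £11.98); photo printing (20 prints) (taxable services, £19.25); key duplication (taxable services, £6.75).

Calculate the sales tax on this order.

£12.88

Throat lozenges £5.40: over-the-counter medication → 6.25% + 1.5% district = 7.75% → £0.42
T-shirt £28.83: apparel → 7.75% + 0% district = 7.75% → £2.23
Canned tomatoes £1.23: unprepared food → 3% + 2% district = 5% → £0.06
Rain jacket £75.64: apparel → 7.75% + 0% district = 7.75% → £5.86
Greeting card £7.21: all other goods → 6.75% + 0.75% district = 7.5% → £0.54
Sourdough loaf £5.25: unprepared food → 3% + 2% district = 5% → £0.26
Watch battery replacement £11.98: taxable services → 6.25% + 3% district = 9.25% → £1.11
Photo printing (20 prints) £19.25: taxable services → 6.25% + 3% district = 9.25% → £1.78
Key duplication £6.75: taxable services → 6.25% + 3% district = 9.25% → £0.62
Total tax = £0.42 + £2.23 + £0.06 + £5.86 + £0.54 + £0.26 + £1.11 + £1.78 + £0.62 = £12.88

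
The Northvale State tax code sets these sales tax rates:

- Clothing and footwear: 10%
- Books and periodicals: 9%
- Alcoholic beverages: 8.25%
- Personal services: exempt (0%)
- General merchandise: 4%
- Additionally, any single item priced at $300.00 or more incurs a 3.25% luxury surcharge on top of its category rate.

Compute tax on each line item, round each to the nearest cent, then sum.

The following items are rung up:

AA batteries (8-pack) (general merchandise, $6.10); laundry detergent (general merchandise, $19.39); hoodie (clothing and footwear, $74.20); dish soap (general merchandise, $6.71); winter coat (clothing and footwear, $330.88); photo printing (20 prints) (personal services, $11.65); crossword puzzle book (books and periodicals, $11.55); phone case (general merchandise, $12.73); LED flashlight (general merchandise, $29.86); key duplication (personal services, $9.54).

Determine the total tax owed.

AA batteries (8-pack) $6.10: general merchandise → 4% → $0.24
Laundry detergent $19.39: general merchandise → 4% → $0.78
Hoodie $74.20: clothing and footwear → 10% → $7.42
Dish soap $6.71: general merchandise → 4% → $0.27
Winter coat $330.88: clothing and footwear → 10% + 3.25% surcharge = 13.25% → $43.84
Photo printing (20 prints) $11.65: personal services → 0% → $0.00
Crossword puzzle book $11.55: books and periodicals → 9% → $1.04
Phone case $12.73: general merchandise → 4% → $0.51
LED flashlight $29.86: general merchandise → 4% → $1.19
Key duplication $9.54: personal services → 0% → $0.00
Total tax = $0.24 + $0.78 + $7.42 + $0.27 + $43.84 + $1.04 + $0.51 + $1.19 = $55.29

$55.29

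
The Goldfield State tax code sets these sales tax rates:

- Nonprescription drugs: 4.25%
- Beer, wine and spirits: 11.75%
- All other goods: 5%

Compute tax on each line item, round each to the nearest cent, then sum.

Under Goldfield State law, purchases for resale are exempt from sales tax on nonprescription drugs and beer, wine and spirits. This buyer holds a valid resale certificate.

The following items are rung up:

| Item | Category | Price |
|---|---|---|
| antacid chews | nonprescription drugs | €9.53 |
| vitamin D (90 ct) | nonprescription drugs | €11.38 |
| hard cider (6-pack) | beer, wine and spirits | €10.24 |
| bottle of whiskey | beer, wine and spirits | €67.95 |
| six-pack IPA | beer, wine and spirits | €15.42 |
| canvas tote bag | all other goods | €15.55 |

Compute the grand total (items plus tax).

€130.85

Antacid chews €9.53: nonprescription drugs, buyer-exempt → 0% → €0.00
Vitamin D (90 ct) €11.38: nonprescription drugs, buyer-exempt → 0% → €0.00
Hard cider (6-pack) €10.24: beer, wine and spirits, buyer-exempt → 0% → €0.00
Bottle of whiskey €67.95: beer, wine and spirits, buyer-exempt → 0% → €0.00
Six-pack IPA €15.42: beer, wine and spirits, buyer-exempt → 0% → €0.00
Canvas tote bag €15.55: all other goods → 5% → €0.78
Subtotal = €130.07; tax = €0.78; total due = €130.85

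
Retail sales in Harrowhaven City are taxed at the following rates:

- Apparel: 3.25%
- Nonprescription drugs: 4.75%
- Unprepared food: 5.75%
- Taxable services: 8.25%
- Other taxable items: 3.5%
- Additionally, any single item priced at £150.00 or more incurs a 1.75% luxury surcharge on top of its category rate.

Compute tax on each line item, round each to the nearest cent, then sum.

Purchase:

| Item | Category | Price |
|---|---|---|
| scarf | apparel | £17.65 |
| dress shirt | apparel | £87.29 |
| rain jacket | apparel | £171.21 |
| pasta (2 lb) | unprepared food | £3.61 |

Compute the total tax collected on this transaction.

£12.18

Scarf £17.65: apparel → 3.25% → £0.57
Dress shirt £87.29: apparel → 3.25% → £2.84
Rain jacket £171.21: apparel → 3.25% + 1.75% surcharge = 5% → £8.56
Pasta (2 lb) £3.61: unprepared food → 5.75% → £0.21
Total tax = £0.57 + £2.84 + £8.56 + £0.21 = £12.18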